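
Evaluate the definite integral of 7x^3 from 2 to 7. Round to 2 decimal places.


Find the antiderivative of 7x^3:
F(x) = 7/4 * x^4
Apply the Fundamental Theorem of Calculus:
F(7) - F(2)
= 7/4 * 7^4 - 7/4 * 2^4
= 7/4 * (2401 - 16)
= 7/4 * 2385
= 16695/4 = 4173.75

4173.75


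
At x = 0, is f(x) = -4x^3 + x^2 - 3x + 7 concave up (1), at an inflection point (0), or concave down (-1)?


Concavity is determined by the sign of f''(x).
f(x) = -4x^3 + x^2 - 3x + 7
f'(x) = -12x^2 + 2x - 3
f''(x) = -24x + 2
f''(0) = -24 * 0 + 2
= 0 + 2
= 2
Since f''(0) > 0, the function is concave up (1)

1


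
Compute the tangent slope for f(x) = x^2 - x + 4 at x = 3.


The slope of the tangent line equals f'(x) at the point.
f(x) = x^2 - x + 4
f'(x) = 2x - 1
At x = 3:
f'(3) = 2 * 3 - 1
= 6 - 1
= 5

5


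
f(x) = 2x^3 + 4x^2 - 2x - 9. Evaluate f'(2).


Differentiate f(x) = 2x^3 + 4x^2 - 2x - 9 term by term:
f'(x) = 6x^2 + 8x - 2
Substitute x = 2:
f'(2) = 6 * 2^2 + 8 * 2 - 2
= 24 + 16 - 2
= 38

38


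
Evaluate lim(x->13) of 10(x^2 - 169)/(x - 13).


Direct substitution gives 0/0, so we factor the numerator.
Factor: 10(x^2 - 169) = 10 * (x - 13)(x + 13)
Cancel the common factor (x - 13):
10(x^2 - 169)/(x - 13) = 10 * (x + 13)
Now substitute x = 13:
= 10 * (13 + 13) = 260

260


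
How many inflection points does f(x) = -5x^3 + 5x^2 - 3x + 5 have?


Inflection points occur where f''(x) = 0 and concavity changes.
f(x) = -5x^3 + 5x^2 - 3x + 5
f'(x) = -15x^2 + 10x - 3
f''(x) = -30x + 10
Set f''(x) = 0:
-30x + 10 = 0
x = -10 / (-30) = 1/3
Since f''(x) is linear (degree 1), it changes sign at this point.
Therefore there is exactly 1 inflection point.

1


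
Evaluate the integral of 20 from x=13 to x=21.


The integral of a constant k over [a, b] equals k * (b - a).
integral from 13 to 21 of 20 dx
= 20 * (21 - 13)
= 20 * 8
= 160

160


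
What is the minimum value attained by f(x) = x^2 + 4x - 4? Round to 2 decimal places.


For a quadratic f(x) = ax^2 + bx + c with a > 0, the minimum is at the vertex.
Vertex x-coordinate: x = -b/(2a)
x = -(4) / (2 * 1)
x = -4/2 = -2
Substitute back to find the minimum value:
f(-2) = 1 * (-2)^2 + 4 * (-2) - 4
= 4 - 8 - 4
= -8 = -8.00

-8.00


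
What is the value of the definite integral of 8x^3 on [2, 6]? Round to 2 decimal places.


Find the antiderivative of 8x^3:
F(x) = 8/4 * x^4
Apply the Fundamental Theorem of Calculus:
F(6) - F(2)
= 8/4 * 6^4 - 8/4 * 2^4
= 8/4 * (1296 - 16)
= 8/4 * 1280
= 2560 = 2560.00

2560.00


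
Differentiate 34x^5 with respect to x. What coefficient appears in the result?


We apply the power rule: d/dx [ax^n] = a*n * x^(n-1)
d/dx [34x^5]
= 34 * 5 * x^(5-1)
= 170x^4
The coefficient is 170

170


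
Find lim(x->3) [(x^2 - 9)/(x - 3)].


Direct substitution gives 0/0, so we factor the numerator.
Factor: (x^2 - 9) = (x - 3)(x + 3)
Cancel the common factor (x - 3):
(x^2 - 9)/(x - 3) = (x + 3)
Now substitute x = 3:
= (3) - (-3) = 6

6


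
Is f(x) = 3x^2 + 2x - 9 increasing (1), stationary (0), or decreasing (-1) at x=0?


Compute f'(x) to determine behavior:
f'(x) = 6x + 2
f'(0) = 6 * 0 + 2
= 0 + 2
= 2
Since f'(0) > 0, the function is increasing (1)

1


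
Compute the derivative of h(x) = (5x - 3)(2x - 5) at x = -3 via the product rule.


Let u(x) = 5x - 3 and v(x) = 2x - 5
u'(x) = 5
v'(x) = 2
Product rule: h'(x) = u'(x)*v(x) + u(x)*v'(x)
= 5 * (2x - 5) + (5x - 3) * 2
At x = -3:
u(-3) = 5 * (-3) - 3 = -18
v(-3) = 2 * (-3) - 5 = -11
h'(-3) = 5 * (-11) + (-18) * 2
= -55 - 36
= -91

-91


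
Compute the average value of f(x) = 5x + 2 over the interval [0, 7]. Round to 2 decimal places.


Average value = 1/(b-a) * integral from a to b of f(x) dx
First compute the integral of 5x + 2:
F(x) = (5/2)x^2 + 2x
F(7) = 5/2 * 49 + 2 * 7 = 273/2
F(0) = 5/2 * 0 + 2 * 0 = 0
Integral = 273/2 - 0 = 273/2
Average = (273/2) / (7 - 0) = (273/2) / 7
= 39/2 = 19.50

19.50


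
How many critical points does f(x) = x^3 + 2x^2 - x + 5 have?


Find where f'(x) = 0:
f(x) = x^3 + 2x^2 - x + 5
f'(x) = 3x^2 + 4x - 1
This is a quadratic in x. Use the discriminant to count real roots.
Discriminant = (4)^2 - 4 * 3 * (-1)
= 16 - (-12)
= 28
Since discriminant > 0, f'(x) = 0 has 2 real solutions.
Number of critical points: 2

2


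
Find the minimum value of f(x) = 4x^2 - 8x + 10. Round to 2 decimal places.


For a quadratic f(x) = ax^2 + bx + c with a > 0, the minimum is at the vertex.
Vertex x-coordinate: x = -b/(2a)
x = -(-8) / (2 * 4)
x = 8/8 = 1
Substitute back to find the minimum value:
f(1) = 4 * 1^2 - 8 * 1 + 10
= 4 - 8 + 10
= 6 = 6.00

6.00


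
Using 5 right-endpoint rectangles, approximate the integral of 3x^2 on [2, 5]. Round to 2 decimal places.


Right Riemann sum uses right endpoints of each subinterval.
Interval: [2, 5], n = 5
dx = (5 - 2) / 5 = 3/5
Right endpoints: [13/5, 16/5, 19/5, 22/5, 5]
f values: [507/25, 768/25, 1083/25, 1452/25, 75]
Sum = dx * (sum of f values)
= 3/5 * 1137/5
= 3411/25 = 136.44

136.44


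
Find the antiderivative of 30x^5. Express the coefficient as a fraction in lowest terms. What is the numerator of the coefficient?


Apply the power rule for integration:
integral of ax^n dx = a/(n+1) * x^(n+1) + C
integral of 30x^5 dx
= 30/6 * x^6 + C
= 5 * x^6 + C
The coefficient in lowest terms is 5 = 5/1, so its numerator is 5

5


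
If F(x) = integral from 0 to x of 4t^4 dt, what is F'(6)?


By the Fundamental Theorem of Calculus (Part 1):
If F(x) = integral from 0 to x of f(t) dt, then F'(x) = f(x)
Here f(t) = 4t^4
So F'(x) = 4x^4
Evaluate at x = 6:
F'(6) = 4 * 6^4
= 4 * 1296
= 5184

5184


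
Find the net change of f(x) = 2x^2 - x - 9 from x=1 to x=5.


Net change = f(b) - f(a)
f(x) = 2x^2 - x - 9
Compute f(5):
f(5) = 2 * 5^2 - 1 * 5 - 9
= 50 - 5 - 9
= 36
Compute f(1):
f(1) = 2 * 1^2 - 1 * 1 - 9
= 2 - 1 - 9
= -8
Net change = 36 - (-8) = 44

44


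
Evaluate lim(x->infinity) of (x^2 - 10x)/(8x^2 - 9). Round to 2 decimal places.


For limits at infinity with equal-degree polynomials,
we compare leading coefficients.
Numerator leading term: x^2
Denominator leading term: 8x^2
Divide both by x^2:
lim = (1 - 10/x) / (8 - 9/x^2)
As x -> infinity, the 1/x and 1/x^2 terms vanish:
= 1/8 ≈ 0.13

0.13


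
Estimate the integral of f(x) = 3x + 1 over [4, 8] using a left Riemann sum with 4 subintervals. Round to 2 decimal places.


Left Riemann sum uses left endpoints of each subinterval.
Interval: [4, 8], n = 4
dx = (8 - 4) / 4 = 1
Left endpoints: [4, 5, 6, 7]
f values: [13, 16, 19, 22]
Sum = dx * (sum of f values)
= 1 * 70
= 70 = 70.00

70.00


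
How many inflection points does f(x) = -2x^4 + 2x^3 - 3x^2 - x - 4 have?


Inflection points occur where f''(x) = 0 and concavity changes.
f(x) = -2x^4 + 2x^3 - 3x^2 - x - 4
f'(x) = -8x^3 + 6x^2 - 6x - 1
f''(x) = -24x^2 + 12x - 6
This is a quadratic in x. Use the discriminant to count real roots.
Discriminant = (12)^2 - 4 * (-24) * (-6)
= 144 - 576
= -432
Since discriminant < 0, f''(x) = 0 has no real solutions.
Number of inflection points: 0

0


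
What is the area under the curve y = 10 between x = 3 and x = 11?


The area under a constant function y = 10 is a rectangle.
Width = 11 - 3 = 8
Height = 10
Area = width * height
= 8 * 10
= 80

80


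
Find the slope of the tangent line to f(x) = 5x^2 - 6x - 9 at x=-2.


The slope of the tangent line equals f'(x) at the point.
f(x) = 5x^2 - 6x - 9
f'(x) = 10x - 6
At x = -2:
f'(-2) = 10 * (-2) - 6
= -20 - 6
= -26

-26


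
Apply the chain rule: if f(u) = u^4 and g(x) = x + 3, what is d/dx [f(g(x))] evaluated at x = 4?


Using the chain rule: (f(g(x)))' = f'(g(x)) * g'(x)
First, find g(4):
g(4) = 1 * 4 + 3 = 7
Next, f'(u) = 4u^3
And g'(x) = 1
So f'(g(4)) * g'(4)
= 4 * 7^3 * 1
= 4 * 343 * 1
= 1372

1372


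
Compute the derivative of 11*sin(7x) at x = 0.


Apply the chain rule to differentiate 11*sin(7x):
d/dx [11*sin(7x)]
= 11 * cos(7x) * d/dx(7x)
= 11 * 7 * cos(7x)
= 77 * cos(7x)
Evaluate at x = 0:
= 77 * cos(0)
= 77 * 1
= 77

77


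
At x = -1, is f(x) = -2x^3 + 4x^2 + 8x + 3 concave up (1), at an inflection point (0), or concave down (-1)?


Concavity is determined by the sign of f''(x).
f(x) = -2x^3 + 4x^2 + 8x + 3
f'(x) = -6x^2 + 8x + 8
f''(x) = -12x + 8
f''(-1) = -12 * (-1) + 8
= 12 + 8
= 20
Since f''(-1) > 0, the function is concave up (1)

1


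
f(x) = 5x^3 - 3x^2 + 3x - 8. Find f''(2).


First derivative:
f'(x) = 15x^2 - 6x + 3
Second derivative:
f''(x) = 30x - 6
Substitute x = 2:
f''(2) = 30 * 2 - 6
= 60 - 6
= 54

54


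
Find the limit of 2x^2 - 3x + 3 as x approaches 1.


Since polynomials are continuous, we use direct substitution.
lim(x->1) of 2x^2 - 3x + 3
= 2 * 1^2 - 3 * 1 + 3
= 2 - 3 + 3
= 2

2


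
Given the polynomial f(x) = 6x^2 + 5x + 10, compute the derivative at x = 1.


Differentiate term by term using power and sum rules:
f(x) = 6x^2 + 5x + 10
f'(x) = 12x + 5
Substitute x = 1:
f'(1) = 12 * 1 + 5
= 12 + 5
= 17

17


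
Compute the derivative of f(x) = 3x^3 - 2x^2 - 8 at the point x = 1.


Differentiate f(x) = 3x^3 - 2x^2 - 8 term by term:
f'(x) = 9x^2 - 4x
Substitute x = 1:
f'(1) = 9 * 1^2 - 4 * 1 + 0
= 9 - 4 + 0
= 5

5


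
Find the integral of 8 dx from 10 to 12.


The integral of a constant k over [a, b] equals k * (b - a).
integral from 10 to 12 of 8 dx
= 8 * (12 - 10)
= 8 * 2
= 16

16


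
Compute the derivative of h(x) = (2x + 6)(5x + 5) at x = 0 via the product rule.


Let u(x) = 2x + 6 and v(x) = 5x + 5
u'(x) = 2
v'(x) = 5
Product rule: h'(x) = u'(x)*v(x) + u(x)*v'(x)
= 2 * (5x + 5) + (2x + 6) * 5
At x = 0:
u(0) = 2 * 0 + 6 = 6
v(0) = 5 * 0 + 5 = 5
h'(0) = 2 * 5 + 6 * 5
= 10 + 30
= 40

40


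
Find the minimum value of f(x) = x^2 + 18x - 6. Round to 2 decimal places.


For a quadratic f(x) = ax^2 + bx + c with a > 0, the minimum is at the vertex.
Vertex x-coordinate: x = -b/(2a)
x = -(18) / (2 * 1)
x = -18/2 = -9
Substitute back to find the minimum value:
f(-9) = 1 * (-9)^2 + 18 * (-9) - 6
= 81 - 162 - 6
= -87 = -87.00

-87.00


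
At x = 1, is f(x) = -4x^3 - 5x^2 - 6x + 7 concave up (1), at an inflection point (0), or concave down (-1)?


Concavity is determined by the sign of f''(x).
f(x) = -4x^3 - 5x^2 - 6x + 7
f'(x) = -12x^2 - 10x - 6
f''(x) = -24x - 10
f''(1) = -24 * 1 - 10
= -24 - 10
= -34
Since f''(1) < 0, the function is concave down (-1)

-1


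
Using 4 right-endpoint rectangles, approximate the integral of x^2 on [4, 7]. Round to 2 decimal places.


Right Riemann sum uses right endpoints of each subinterval.
Interval: [4, 7], n = 4
dx = (7 - 4) / 4 = 3/4
Right endpoints: [19/4, 11/2, 25/4, 7]
f values: [361/16, 121/4, 625/16, 49]
Sum = dx * (sum of f values)
= 3/4 * 1127/8
= 3381/32 ≈ 105.66

105.66


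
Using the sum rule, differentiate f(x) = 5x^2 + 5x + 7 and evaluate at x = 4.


Differentiate term by term using power and sum rules:
f(x) = 5x^2 + 5x + 7
f'(x) = 10x + 5
Substitute x = 4:
f'(4) = 10 * 4 + 5
= 40 + 5
= 45

45


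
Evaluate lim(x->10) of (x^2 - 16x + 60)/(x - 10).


Direct substitution gives 0/0, so we factor the numerator.
Factor: (x^2 - 16x + 60) = (x - 10)(x - 6)
Cancel the common factor (x - 10):
(x^2 - 16x + 60)/(x - 10) = (x - 6)
Now substitute x = 10:
= (10) - (6) = 4

4


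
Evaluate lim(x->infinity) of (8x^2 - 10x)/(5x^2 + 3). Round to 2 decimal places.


For limits at infinity with equal-degree polynomials,
we compare leading coefficients.
Numerator leading term: 8x^2
Denominator leading term: 5x^2
Divide both by x^2:
lim = (8 - 10/x) / (5 + 3/x^2)
As x -> infinity, the 1/x and 1/x^2 terms vanish:
= 8/5 = 1.60

1.60


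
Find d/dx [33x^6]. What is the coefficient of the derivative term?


We apply the power rule: d/dx [ax^n] = a*n * x^(n-1)
d/dx [33x^6]
= 33 * 6 * x^(6-1)
= 198x^5
The coefficient is 198

198


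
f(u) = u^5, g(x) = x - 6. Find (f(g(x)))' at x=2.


Using the chain rule: (f(g(x)))' = f'(g(x)) * g'(x)
First, find g(2):
g(2) = 1 * 2 - 6 = -4
Next, f'(u) = 5u^4
And g'(x) = 1
So f'(g(2)) * g'(2)
= 5 * (-4)^4 * 1
= 5 * 256 * 1
= 1280

1280


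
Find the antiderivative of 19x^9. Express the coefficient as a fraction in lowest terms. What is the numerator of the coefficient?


Apply the power rule for integration:
integral of ax^n dx = a/(n+1) * x^(n+1) + C
integral of 19x^9 dx
= 19/10 * x^10 + C
The coefficient in lowest terms is 19/10, and its numerator is 19

19


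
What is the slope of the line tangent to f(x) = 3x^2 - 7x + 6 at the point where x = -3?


The slope of the tangent line equals f'(x) at the point.
f(x) = 3x^2 - 7x + 6
f'(x) = 6x - 7
At x = -3:
f'(-3) = 6 * (-3) - 7
= -18 - 7
= -25

-25


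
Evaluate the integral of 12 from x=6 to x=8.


The integral of a constant k over [a, b] equals k * (b - a).
integral from 6 to 8 of 12 dx
= 12 * (8 - 6)
= 12 * 2
= 24

24


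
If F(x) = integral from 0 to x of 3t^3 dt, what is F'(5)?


By the Fundamental Theorem of Calculus (Part 1):
If F(x) = integral from 0 to x of f(t) dt, then F'(x) = f(x)
Here f(t) = 3t^3
So F'(x) = 3x^3
Evaluate at x = 5:
F'(5) = 3 * 5^3
= 3 * 125
= 375

375


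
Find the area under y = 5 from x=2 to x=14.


The area under a constant function y = 5 is a rectangle.
Width = 14 - 2 = 12
Height = 5
Area = width * height
= 12 * 5
= 60

60


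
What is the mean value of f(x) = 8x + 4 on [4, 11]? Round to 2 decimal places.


Average value = 1/(b-a) * integral from a to b of f(x) dx
First compute the integral of 8x + 4:
F(x) = 4x^2 + 4x
F(11) = 4 * 121 + 4 * 11 = 528
F(4) = 4 * 16 + 4 * 4 = 80
Integral = 528 - 80 = 448
Average = 448 / (11 - 4) = 448 / 7
= 64 = 64.00

64.00


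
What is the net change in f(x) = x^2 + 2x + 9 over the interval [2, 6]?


Net change = f(b) - f(a)
f(x) = x^2 + 2x + 9
Compute f(6):
f(6) = 1 * 6^2 + 2 * 6 + 9
= 36 + 12 + 9
= 57
Compute f(2):
f(2) = 1 * 2^2 + 2 * 2 + 9
= 4 + 4 + 9
= 17
Net change = 57 - 17 = 40

40


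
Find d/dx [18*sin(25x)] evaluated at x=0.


Apply the chain rule to differentiate 18*sin(25x):
d/dx [18*sin(25x)]
= 18 * cos(25x) * d/dx(25x)
= 18 * 25 * cos(25x)
= 450 * cos(25x)
Evaluate at x = 0:
= 450 * cos(0)
= 450 * 1
= 450

450


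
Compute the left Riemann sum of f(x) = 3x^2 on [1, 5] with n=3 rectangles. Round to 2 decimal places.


Left Riemann sum uses left endpoints of each subinterval.
Interval: [1, 5], n = 3
dx = (5 - 1) / 3 = 4/3
Left endpoints: [1, 7/3, 11/3]
f values: [3, 49/3, 121/3]
Sum = dx * (sum of f values)
= 4/3 * 179/3
= 716/9 ≈ 79.56

79.56


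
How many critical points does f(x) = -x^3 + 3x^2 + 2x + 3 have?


Find where f'(x) = 0:
f(x) = -x^3 + 3x^2 + 2x + 3
f'(x) = -3x^2 + 6x + 2
This is a quadratic in x. Use the discriminant to count real roots.
Discriminant = (6)^2 - 4 * (-3) * 2
= 36 - (-24)
= 60
Since discriminant > 0, f'(x) = 0 has 2 real solutions.
Number of critical points: 2

2


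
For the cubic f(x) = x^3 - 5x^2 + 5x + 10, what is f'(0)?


Differentiate f(x) = x^3 - 5x^2 + 5x + 10 term by term:
f'(x) = 3x^2 - 10x + 5
Substitute x = 0:
f'(0) = 3 * 0^2 - 10 * 0 + 5
= 0 + 0 + 5
= 5

5


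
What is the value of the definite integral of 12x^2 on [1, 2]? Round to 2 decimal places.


Find the antiderivative of 12x^2:
F(x) = 12/3 * x^3
Apply the Fundamental Theorem of Calculus:
F(2) - F(1)
= 12/3 * 2^3 - 12/3 * 1^3
= 12/3 * (8 - 1)
= 12/3 * 7
= 28 = 28.00

28.00


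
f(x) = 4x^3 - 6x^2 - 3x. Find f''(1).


First derivative:
f'(x) = 12x^2 - 12x - 3
Second derivative:
f''(x) = 24x - 12
Substitute x = 1:
f''(1) = 24 * 1 - 12
= 24 - 12
= 12

12


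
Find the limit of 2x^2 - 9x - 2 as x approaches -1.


Since polynomials are continuous, we use direct substitution.
lim(x->-1) of 2x^2 - 9x - 2
= 2 * (-1)^2 - 9 * (-1) - 2
= 2 + 9 - 2
= 9

9


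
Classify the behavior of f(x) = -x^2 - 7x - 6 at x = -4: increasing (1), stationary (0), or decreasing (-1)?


Compute f'(x) to determine behavior:
f'(x) = -2x - 7
f'(-4) = -2 * (-4) - 7
= 8 - 7
= 1
Since f'(-4) > 0, the function is increasing (1)

1


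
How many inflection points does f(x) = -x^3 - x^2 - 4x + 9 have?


Inflection points occur where f''(x) = 0 and concavity changes.
f(x) = -x^3 - x^2 - 4x + 9
f'(x) = -3x^2 - 2x - 4
f''(x) = -6x - 2
Set f''(x) = 0:
-6x - 2 = 0
x = 2 / (-6) = -1/3
Since f''(x) is linear (degree 1), it changes sign at this point.
Therefore there is exactly 1 inflection point.

1


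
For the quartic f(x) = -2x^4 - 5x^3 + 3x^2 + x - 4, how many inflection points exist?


Inflection points occur where f''(x) = 0 and concavity changes.
f(x) = -2x^4 - 5x^3 + 3x^2 + x - 4
f'(x) = -8x^3 - 15x^2 + 6x + 1
f''(x) = -24x^2 - 30x + 6
This is a quadratic in x. Use the discriminant to count real roots.
Discriminant = (-30)^2 - 4 * (-24) * 6
= 900 - (-576)
= 1476
Since discriminant > 0, f''(x) = 0 has 2 distinct real solutions.
A quadratic with two distinct real roots changes sign at each root, so concavity changes at both.
Number of inflection points: 2

2


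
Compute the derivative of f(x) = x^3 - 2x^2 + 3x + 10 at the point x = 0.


Differentiate f(x) = x^3 - 2x^2 + 3x + 10 term by term:
f'(x) = 3x^2 - 4x + 3
Substitute x = 0:
f'(0) = 3 * 0^2 - 4 * 0 + 3
= 0 + 0 + 3
= 3

3


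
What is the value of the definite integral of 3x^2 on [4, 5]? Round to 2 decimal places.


Find the antiderivative of 3x^2:
F(x) = 3/3 * x^3
Apply the Fundamental Theorem of Calculus:
F(5) - F(4)
= 3/3 * 5^3 - 3/3 * 4^3
= 3/3 * (125 - 64)
= 3/3 * 61
= 61 = 61.00

61.00


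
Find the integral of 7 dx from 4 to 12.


The integral of a constant k over [a, b] equals k * (b - a).
integral from 4 to 12 of 7 dx
= 7 * (12 - 4)
= 7 * 8
= 56

56


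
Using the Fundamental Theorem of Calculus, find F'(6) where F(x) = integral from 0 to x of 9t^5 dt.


By the Fundamental Theorem of Calculus (Part 1):
If F(x) = integral from 0 to x of f(t) dt, then F'(x) = f(x)
Here f(t) = 9t^5
So F'(x) = 9x^5
Evaluate at x = 6:
F'(6) = 9 * 6^5
= 9 * 7776
= 69984

69984


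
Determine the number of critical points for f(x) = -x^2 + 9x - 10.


Find where f'(x) = 0:
f'(x) = -2x + 9
Set f'(x) = 0:
-2x + 9 = 0
x = -9 / (-2) = 9/2
This is a linear equation in x, so there is exactly one solution.
Number of critical points: 1

1


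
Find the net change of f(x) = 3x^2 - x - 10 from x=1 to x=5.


Net change = f(b) - f(a)
f(x) = 3x^2 - x - 10
Compute f(5):
f(5) = 3 * 5^2 - 1 * 5 - 10
= 75 - 5 - 10
= 60
Compute f(1):
f(1) = 3 * 1^2 - 1 * 1 - 10
= 3 - 1 - 10
= -8
Net change = 60 - (-8) = 68

68


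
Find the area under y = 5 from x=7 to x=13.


The area under a constant function y = 5 is a rectangle.
Width = 13 - 7 = 6
Height = 5
Area = width * height
= 6 * 5
= 30

30


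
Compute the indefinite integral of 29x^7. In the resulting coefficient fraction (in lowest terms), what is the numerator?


Apply the power rule for integration:
integral of ax^n dx = a/(n+1) * x^(n+1) + C
integral of 29x^7 dx
= 29/8 * x^8 + C
The coefficient in lowest terms is 29/8, and its numerator is 29

29


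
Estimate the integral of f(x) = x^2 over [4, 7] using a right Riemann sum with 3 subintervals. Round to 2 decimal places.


Right Riemann sum uses right endpoints of each subinterval.
Interval: [4, 7], n = 3
dx = (7 - 4) / 3 = 1
Right endpoints: [5, 6, 7]
f values: [25, 36, 49]
Sum = dx * (sum of f values)
= 1 * 110
= 110 = 110.00

110.00


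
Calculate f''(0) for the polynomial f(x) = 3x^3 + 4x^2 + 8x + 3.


First derivative:
f'(x) = 9x^2 + 8x + 8
Second derivative:
f''(x) = 18x + 8
Substitute x = 0:
f''(0) = 18 * 0 + 8
= 0 + 8
= 8

8


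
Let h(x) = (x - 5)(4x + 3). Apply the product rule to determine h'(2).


Let u(x) = x - 5 and v(x) = 4x + 3
u'(x) = 1
v'(x) = 4
Product rule: h'(x) = u'(x)*v(x) + u(x)*v'(x)
= 1 * (4x + 3) + (x - 5) * 4
At x = 2:
u(2) = 1 * 2 - 5 = -3
v(2) = 4 * 2 + 3 = 11
h'(2) = 1 * 11 + (-3) * 4
= 11 - 12
= -1

-1


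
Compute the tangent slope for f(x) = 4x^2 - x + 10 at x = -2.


The slope of the tangent line equals f'(x) at the point.
f(x) = 4x^2 - x + 10
f'(x) = 8x - 1
At x = -2:
f'(-2) = 8 * (-2) - 1
= -16 - 1
= -17

-17


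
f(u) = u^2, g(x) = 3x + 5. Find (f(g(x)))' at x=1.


Using the chain rule: (f(g(x)))' = f'(g(x)) * g'(x)
First, find g(1):
g(1) = 3 * 1 + 5 = 8
Next, f'(u) = 2u
And g'(x) = 3
So f'(g(1)) * g'(1)
= 2 * 8 * 3
= 48

48


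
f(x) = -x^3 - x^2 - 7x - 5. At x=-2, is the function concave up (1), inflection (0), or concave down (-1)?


Concavity is determined by the sign of f''(x).
f(x) = -x^3 - x^2 - 7x - 5
f'(x) = -3x^2 - 2x - 7
f''(x) = -6x - 2
f''(-2) = -6 * (-2) - 2
= 12 - 2
= 10
Since f''(-2) > 0, the function is concave up (1)

1


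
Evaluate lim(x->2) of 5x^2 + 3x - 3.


Since polynomials are continuous, we use direct substitution.
lim(x->2) of 5x^2 + 3x - 3
= 5 * 2^2 + 3 * 2 - 3
= 20 + 6 - 3
= 23

23


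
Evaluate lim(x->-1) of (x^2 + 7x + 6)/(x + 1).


Direct substitution gives 0/0, so we factor the numerator.
Factor: (x^2 + 7x + 6) = (x + 1)(x + 6)
Cancel the common factor (x + 1):
(x^2 + 7x + 6)/(x + 1) = (x + 6)
Now substitute x = -1:
= (-1) - (-6) = 5

5


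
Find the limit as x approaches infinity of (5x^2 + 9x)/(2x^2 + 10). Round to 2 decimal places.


For limits at infinity with equal-degree polynomials,
we compare leading coefficients.
Numerator leading term: 5x^2
Denominator leading term: 2x^2
Divide both by x^2:
lim = (5 + 9/x) / (2 + 10/x^2)
As x -> infinity, the 1/x and 1/x^2 terms vanish:
= 5/2 = 2.50

2.50


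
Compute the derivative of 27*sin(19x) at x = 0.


Apply the chain rule to differentiate 27*sin(19x):
d/dx [27*sin(19x)]
= 27 * cos(19x) * d/dx(19x)
= 27 * 19 * cos(19x)
= 513 * cos(19x)
Evaluate at x = 0:
= 513 * cos(0)
= 513 * 1
= 513

513


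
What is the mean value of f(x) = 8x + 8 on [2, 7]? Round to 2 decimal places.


Average value = 1/(b-a) * integral from a to b of f(x) dx
First compute the integral of 8x + 8:
F(x) = 4x^2 + 8x
F(7) = 4 * 49 + 8 * 7 = 252
F(2) = 4 * 4 + 8 * 2 = 32
Integral = 252 - 32 = 220
Average = 220 / (7 - 2) = 220 / 5
= 44 = 44.00

44.00


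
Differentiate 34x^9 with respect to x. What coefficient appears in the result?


We apply the power rule: d/dx [ax^n] = a*n * x^(n-1)
d/dx [34x^9]
= 34 * 9 * x^(9-1)
= 306x^8
The coefficient is 306

306


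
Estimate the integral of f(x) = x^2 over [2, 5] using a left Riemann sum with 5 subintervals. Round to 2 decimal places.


Left Riemann sum uses left endpoints of each subinterval.
Interval: [2, 5], n = 5
dx = (5 - 2) / 5 = 3/5
Left endpoints: [2, 13/5, 16/5, 19/5, 22/5]
f values: [4, 169/25, 256/25, 361/25, 484/25]
Sum = dx * (sum of f values)
= 3/5 * 274/5
= 822/25 = 32.88

32.88


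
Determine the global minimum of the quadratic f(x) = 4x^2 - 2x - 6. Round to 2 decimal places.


For a quadratic f(x) = ax^2 + bx + c with a > 0, the minimum is at the vertex.
Vertex x-coordinate: x = -b/(2a)
x = -(-2) / (2 * 4)
x = 2/8 = 1/4
Substitute back to find the minimum value:
f(1/4) = 4 * (1/4)^2 - 2 * (1/4) - 6
= 1/4 - 1/2 - 6
= -25/4 = -6.25

-6.25


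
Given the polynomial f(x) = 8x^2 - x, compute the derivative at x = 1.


Differentiate term by term using power and sum rules:
f(x) = 8x^2 - x
f'(x) = 16x - 1
Substitute x = 1:
f'(1) = 16 * 1 - 1
= 16 - 1
= 15

15


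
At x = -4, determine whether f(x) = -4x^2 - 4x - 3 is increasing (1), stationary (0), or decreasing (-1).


Compute f'(x) to determine behavior:
f'(x) = -8x - 4
f'(-4) = -8 * (-4) - 4
= 32 - 4
= 28
Since f'(-4) > 0, the function is increasing (1)

1


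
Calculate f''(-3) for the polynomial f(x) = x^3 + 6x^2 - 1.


First derivative:
f'(x) = 3x^2 + 12x
Second derivative:
f''(x) = 6x + 12
Substitute x = -3:
f''(-3) = 6 * (-3) + 12
= -18 + 12
= -6

-6


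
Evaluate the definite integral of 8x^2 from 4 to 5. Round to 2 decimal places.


Find the antiderivative of 8x^2:
F(x) = 8/3 * x^3
Apply the Fundamental Theorem of Calculus:
F(5) - F(4)
= 8/3 * 5^3 - 8/3 * 4^3
= 8/3 * (125 - 64)
= 8/3 * 61
= 488/3 ≈ 162.67

162.67


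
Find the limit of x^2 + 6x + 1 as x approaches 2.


Since polynomials are continuous, we use direct substitution.
lim(x->2) of x^2 + 6x + 1
= 1 * 2^2 + 6 * 2 + 1
= 4 + 12 + 1
= 17

17


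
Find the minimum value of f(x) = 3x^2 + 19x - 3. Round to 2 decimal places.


For a quadratic f(x) = ax^2 + bx + c with a > 0, the minimum is at the vertex.
Vertex x-coordinate: x = -b/(2a)
x = -(19) / (2 * 3)
x = -19/6
Substitute back to find the minimum value:
f(-19/6) = 3 * (-19/6)^2 + 19 * (-19/6) - 3
= 361/12 - 361/6 - 3
= -397/12 ≈ -33.08

-33.08


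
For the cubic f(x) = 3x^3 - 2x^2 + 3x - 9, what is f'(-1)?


Differentiate f(x) = 3x^3 - 2x^2 + 3x - 9 term by term:
f'(x) = 9x^2 - 4x + 3
Substitute x = -1:
f'(-1) = 9 * (-1)^2 - 4 * (-1) + 3
= 9 + 4 + 3
= 16

16


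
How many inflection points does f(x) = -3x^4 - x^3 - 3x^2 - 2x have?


Inflection points occur where f''(x) = 0 and concavity changes.
f(x) = -3x^4 - x^3 - 3x^2 - 2x
f'(x) = -12x^3 - 3x^2 - 6x - 2
f''(x) = -36x^2 - 6x - 6
This is a quadratic in x. Use the discriminant to count real roots.
Discriminant = (-6)^2 - 4 * (-36) * (-6)
= 36 - 864
= -828
Since discriminant < 0, f''(x) = 0 has no real solutions.
Number of inflection points: 0

0


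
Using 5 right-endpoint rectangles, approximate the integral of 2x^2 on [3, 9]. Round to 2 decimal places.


Right Riemann sum uses right endpoints of each subinterval.
Interval: [3, 9], n = 5
dx = (9 - 3) / 5 = 6/5
Right endpoints: [21/5, 27/5, 33/5, 39/5, 9]
f values: [882/25, 1458/25, 2178/25, 3042/25, 162]
Sum = dx * (sum of f values)
= 6/5 * 2322/5
= 13932/25 = 557.28

557.28


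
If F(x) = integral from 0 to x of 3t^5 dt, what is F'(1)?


By the Fundamental Theorem of Calculus (Part 1):
If F(x) = integral from 0 to x of f(t) dt, then F'(x) = f(x)
Here f(t) = 3t^5
So F'(x) = 3x^5
Evaluate at x = 1:
F'(1) = 3 * 1^5
= 3 * 1
= 3

3


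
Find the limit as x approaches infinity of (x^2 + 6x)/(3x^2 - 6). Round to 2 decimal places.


For limits at infinity with equal-degree polynomials,
we compare leading coefficients.
Numerator leading term: x^2
Denominator leading term: 3x^2
Divide both by x^2:
lim = (1 + 6/x) / (3 - 6/x^2)
As x -> infinity, the 1/x and 1/x^2 terms vanish:
= 1/3 ≈ 0.33

0.33


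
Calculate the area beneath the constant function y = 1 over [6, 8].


The area under a constant function y = 1 is a rectangle.
Width = 8 - 6 = 2
Height = 1
Area = width * height
= 2 * 1
= 2

2


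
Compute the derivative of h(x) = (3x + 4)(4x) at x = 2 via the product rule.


Let u(x) = 3x + 4 and v(x) = 4x
u'(x) = 3
v'(x) = 4
Product rule: h'(x) = u'(x)*v(x) + u(x)*v'(x)
= 3 * (4x) + (3x + 4) * 4
At x = 2:
u(2) = 3 * 2 + 4 = 10
v(2) = 4 * 2 + 0 = 8
h'(2) = 3 * 8 + 10 * 4
= 24 + 40
= 64

64


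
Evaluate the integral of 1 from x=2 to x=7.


The integral of a constant k over [a, b] equals k * (b - a).
integral from 2 to 7 of 1 dx
= 1 * (7 - 2)
= 1 * 5
= 5

5


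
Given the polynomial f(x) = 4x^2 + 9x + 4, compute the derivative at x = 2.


Differentiate term by term using power and sum rules:
f(x) = 4x^2 + 9x + 4
f'(x) = 8x + 9
Substitute x = 2:
f'(2) = 8 * 2 + 9
= 16 + 9
= 25

25


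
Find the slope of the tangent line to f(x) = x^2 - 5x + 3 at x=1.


The slope of the tangent line equals f'(x) at the point.
f(x) = x^2 - 5x + 3
f'(x) = 2x - 5
At x = 1:
f'(1) = 2 * 1 - 5
= 2 - 5
= -3

-3


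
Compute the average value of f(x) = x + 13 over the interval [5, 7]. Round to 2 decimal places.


Average value = 1/(b-a) * integral from a to b of f(x) dx
First compute the integral of x + 13:
F(x) = (1/2)x^2 + 13x
F(7) = 1/2 * 49 + 13 * 7 = 231/2
F(5) = 1/2 * 25 + 13 * 5 = 155/2
Integral = 231/2 - 155/2 = 38
Average = 38 / (7 - 5) = 38 / 2
= 19 = 19.00

19.00


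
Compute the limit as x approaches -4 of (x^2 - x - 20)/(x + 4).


Direct substitution gives 0/0, so we factor the numerator.
Factor: (x^2 - x - 20) = (x + 4)(x - 5)
Cancel the common factor (x + 4):
(x^2 - x - 20)/(x + 4) = (x - 5)
Now substitute x = -4:
= (-4) - (5) = -9

-9


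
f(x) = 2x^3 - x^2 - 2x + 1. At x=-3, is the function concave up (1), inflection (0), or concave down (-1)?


Concavity is determined by the sign of f''(x).
f(x) = 2x^3 - x^2 - 2x + 1
f'(x) = 6x^2 - 2x - 2
f''(x) = 12x - 2
f''(-3) = 12 * (-3) - 2
= -36 - 2
= -38
Since f''(-3) < 0, the function is concave down (-1)

-1


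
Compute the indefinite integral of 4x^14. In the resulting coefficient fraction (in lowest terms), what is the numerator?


Apply the power rule for integration:
integral of ax^n dx = a/(n+1) * x^(n+1) + C
integral of 4x^14 dx
= 4/15 * x^15 + C
The coefficient in lowest terms is 4/15, and its numerator is 4

4


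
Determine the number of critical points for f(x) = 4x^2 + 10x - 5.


Find where f'(x) = 0:
f'(x) = 8x + 10
Set f'(x) = 0:
8x + 10 = 0
x = -10 / 8 = -5/4
This is a linear equation in x, so there is exactly one solution.
Number of critical points: 1

1


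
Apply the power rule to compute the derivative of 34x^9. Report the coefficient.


We apply the power rule: d/dx [ax^n] = a*n * x^(n-1)
d/dx [34x^9]
= 34 * 9 * x^(9-1)
= 306x^8
The coefficient is 306

306


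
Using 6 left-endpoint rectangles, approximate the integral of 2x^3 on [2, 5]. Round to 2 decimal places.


Left Riemann sum uses left endpoints of each subinterval.
Interval: [2, 5], n = 6
dx = (5 - 2) / 6 = 1/2
Left endpoints: [2, 5/2, 3, 7/2, 4, 9/2]
f values: [16, 125/4, 54, 343/4, 128, 729/4]
Sum = dx * (sum of f values)
= 1/2 * 1989/4
= 1989/8 ≈ 248.63

248.63


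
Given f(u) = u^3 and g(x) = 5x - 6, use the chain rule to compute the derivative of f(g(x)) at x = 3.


Using the chain rule: (f(g(x)))' = f'(g(x)) * g'(x)
First, find g(3):
g(3) = 5 * 3 - 6 = 9
Next, f'(u) = 3u^2
And g'(x) = 5
So f'(g(3)) * g'(3)
= 3 * 9^2 * 5
= 3 * 81 * 5
= 1215

1215


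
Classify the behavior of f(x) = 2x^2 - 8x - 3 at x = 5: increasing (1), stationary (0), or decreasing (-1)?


Compute f'(x) to determine behavior:
f'(x) = 4x - 8
f'(5) = 4 * 5 - 8
= 20 - 8
= 12
Since f'(5) > 0, the function is increasing (1)

1


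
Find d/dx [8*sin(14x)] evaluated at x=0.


Apply the chain rule to differentiate 8*sin(14x):
d/dx [8*sin(14x)]
= 8 * cos(14x) * d/dx(14x)
= 8 * 14 * cos(14x)
= 112 * cos(14x)
Evaluate at x = 0:
= 112 * cos(0)
= 112 * 1
= 112

112


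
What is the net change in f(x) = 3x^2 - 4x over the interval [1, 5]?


Net change = f(b) - f(a)
f(x) = 3x^2 - 4x
Compute f(5):
f(5) = 3 * 5^2 - 4 * 5 + 0
= 75 - 20 + 0
= 55
Compute f(1):
f(1) = 3 * 1^2 - 4 * 1 + 0
= 3 - 4 + 0
= -1
Net change = 55 - (-1) = 56

56


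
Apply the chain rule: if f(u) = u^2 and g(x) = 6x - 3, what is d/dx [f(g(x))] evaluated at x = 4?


Using the chain rule: (f(g(x)))' = f'(g(x)) * g'(x)
First, find g(4):
g(4) = 6 * 4 - 3 = 21
Next, f'(u) = 2u
And g'(x) = 6
So f'(g(4)) * g'(4)
= 2 * 21 * 6
= 252

252


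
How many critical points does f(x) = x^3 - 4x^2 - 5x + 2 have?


Find where f'(x) = 0:
f(x) = x^3 - 4x^2 - 5x + 2
f'(x) = 3x^2 - 8x - 5
This is a quadratic in x. Use the discriminant to count real roots.
Discriminant = (-8)^2 - 4 * 3 * (-5)
= 64 - (-60)
= 124
Since discriminant > 0, f'(x) = 0 has 2 real solutions.
Number of critical points: 2

2


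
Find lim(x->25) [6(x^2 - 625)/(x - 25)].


Direct substitution gives 0/0, so we factor the numerator.
Factor: 6(x^2 - 625) = 6 * (x - 25)(x + 25)
Cancel the common factor (x - 25):
6(x^2 - 625)/(x - 25) = 6 * (x + 25)
Now substitute x = 25:
= 6 * (25 + 25) = 300

300


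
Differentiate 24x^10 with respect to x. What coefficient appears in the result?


We apply the power rule: d/dx [ax^n] = a*n * x^(n-1)
d/dx [24x^10]
= 24 * 10 * x^(10-1)
= 240x^9
The coefficient is 240

240


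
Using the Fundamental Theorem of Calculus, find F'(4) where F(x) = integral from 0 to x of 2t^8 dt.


By the Fundamental Theorem of Calculus (Part 1):
If F(x) = integral from 0 to x of f(t) dt, then F'(x) = f(x)
Here f(t) = 2t^8
So F'(x) = 2x^8
Evaluate at x = 4:
F'(4) = 2 * 4^8
= 2 * 65536
= 131072

131072


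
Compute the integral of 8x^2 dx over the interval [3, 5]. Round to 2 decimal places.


Find the antiderivative of 8x^2:
F(x) = 8/3 * x^3
Apply the Fundamental Theorem of Calculus:
F(5) - F(3)
= 8/3 * 5^3 - 8/3 * 3^3
= 8/3 * (125 - 27)
= 8/3 * 98
= 784/3 ≈ 261.33

261.33


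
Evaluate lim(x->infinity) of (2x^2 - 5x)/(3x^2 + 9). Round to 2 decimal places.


For limits at infinity with equal-degree polynomials,
we compare leading coefficients.
Numerator leading term: 2x^2
Denominator leading term: 3x^2
Divide both by x^2:
lim = (2 - 5/x) / (3 + 9/x^2)
As x -> infinity, the 1/x and 1/x^2 terms vanish:
= 2/3 ≈ 0.67

0.67


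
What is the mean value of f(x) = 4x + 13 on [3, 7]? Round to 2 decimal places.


Average value = 1/(b-a) * integral from a to b of f(x) dx
First compute the integral of 4x + 13:
F(x) = 2x^2 + 13x
F(7) = 2 * 49 + 13 * 7 = 189
F(3) = 2 * 9 + 13 * 3 = 57
Integral = 189 - 57 = 132
Average = 132 / (7 - 3) = 132 / 4
= 33 = 33.00

33.00


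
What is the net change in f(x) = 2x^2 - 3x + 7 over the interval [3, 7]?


Net change = f(b) - f(a)
f(x) = 2x^2 - 3x + 7
Compute f(7):
f(7) = 2 * 7^2 - 3 * 7 + 7
= 98 - 21 + 7
= 84
Compute f(3):
f(3) = 2 * 3^2 - 3 * 3 + 7
= 18 - 9 + 7
= 16
Net change = 84 - 16 = 68

68


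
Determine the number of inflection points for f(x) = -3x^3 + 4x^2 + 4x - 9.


Inflection points occur where f''(x) = 0 and concavity changes.
f(x) = -3x^3 + 4x^2 + 4x - 9
f'(x) = -9x^2 + 8x + 4
f''(x) = -18x + 8
Set f''(x) = 0:
-18x + 8 = 0
x = -8 / (-18) = 4/9
Since f''(x) is linear (degree 1), it changes sign at this point.
Therefore there is exactly 1 inflection point.

1


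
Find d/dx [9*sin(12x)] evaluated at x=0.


Apply the chain rule to differentiate 9*sin(12x):
d/dx [9*sin(12x)]
= 9 * cos(12x) * d/dx(12x)
= 9 * 12 * cos(12x)
= 108 * cos(12x)
Evaluate at x = 0:
= 108 * cos(0)
= 108 * 1
= 108

108


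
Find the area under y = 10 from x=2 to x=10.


The area under a constant function y = 10 is a rectangle.
Width = 10 - 2 = 8
Height = 10
Area = width * height
= 8 * 10
= 80

80


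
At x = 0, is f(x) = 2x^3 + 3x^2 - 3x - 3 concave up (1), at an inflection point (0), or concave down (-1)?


Concavity is determined by the sign of f''(x).
f(x) = 2x^3 + 3x^2 - 3x - 3
f'(x) = 6x^2 + 6x - 3
f''(x) = 12x + 6
f''(0) = 12 * 0 + 6
= 0 + 6
= 6
Since f''(0) > 0, the function is concave up (1)

1


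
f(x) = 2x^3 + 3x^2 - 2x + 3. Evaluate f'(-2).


Differentiate f(x) = 2x^3 + 3x^2 - 2x + 3 term by term:
f'(x) = 6x^2 + 6x - 2
Substitute x = -2:
f'(-2) = 6 * (-2)^2 + 6 * (-2) - 2
= 24 - 12 - 2
= 10

10


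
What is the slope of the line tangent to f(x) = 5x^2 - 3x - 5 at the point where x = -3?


The slope of the tangent line equals f'(x) at the point.
f(x) = 5x^2 - 3x - 5
f'(x) = 10x - 3
At x = -3:
f'(-3) = 10 * (-3) - 3
= -30 - 3
= -33

-33


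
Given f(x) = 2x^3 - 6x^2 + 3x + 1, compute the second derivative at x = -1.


First derivative:
f'(x) = 6x^2 - 12x + 3
Second derivative:
f''(x) = 12x - 12
Substitute x = -1:
f''(-1) = 12 * (-1) - 12
= -12 - 12
= -24

-24


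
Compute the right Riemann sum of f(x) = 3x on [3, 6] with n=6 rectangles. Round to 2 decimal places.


Right Riemann sum uses right endpoints of each subinterval.
Interval: [3, 6], n = 6
dx = (6 - 3) / 6 = 1/2
Right endpoints: [7/2, 4, 9/2, 5, 11/2, 6]
f values: [21/2, 12, 27/2, 15, 33/2, 18]
Sum = dx * (sum of f values)
= 1/2 * 171/2
= 171/4 = 42.75

42.75


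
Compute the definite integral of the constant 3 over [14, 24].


The integral of a constant k over [a, b] equals k * (b - a).
integral from 14 to 24 of 3 dx
= 3 * (24 - 14)
= 3 * 10
= 30

30


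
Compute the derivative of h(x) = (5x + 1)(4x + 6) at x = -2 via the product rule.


Let u(x) = 5x + 1 and v(x) = 4x + 6
u'(x) = 5
v'(x) = 4
Product rule: h'(x) = u'(x)*v(x) + u(x)*v'(x)
= 5 * (4x + 6) + (5x + 1) * 4
At x = -2:
u(-2) = 5 * (-2) + 1 = -9
v(-2) = 4 * (-2) + 6 = -2
h'(-2) = 5 * (-2) + (-9) * 4
= -10 - 36
= -46

-46


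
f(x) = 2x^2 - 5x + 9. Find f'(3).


Differentiate term by term using power and sum rules:
f(x) = 2x^2 - 5x + 9
f'(x) = 4x - 5
Substitute x = 3:
f'(3) = 4 * 3 - 5
= 12 - 5
= 7

7


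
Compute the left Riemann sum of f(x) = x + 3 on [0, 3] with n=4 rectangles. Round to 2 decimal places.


Left Riemann sum uses left endpoints of each subinterval.
Interval: [0, 3], n = 4
dx = (3 - 0) / 4 = 3/4
Left endpoints: [0, 3/4, 3/2, 9/4]
f values: [3, 15/4, 9/2, 21/4]
Sum = dx * (sum of f values)
= 3/4 * 33/2
= 99/8 ≈ 12.38

12.38


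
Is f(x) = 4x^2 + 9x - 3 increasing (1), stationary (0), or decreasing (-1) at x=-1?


Compute f'(x) to determine behavior:
f'(x) = 8x + 9
f'(-1) = 8 * (-1) + 9
= -8 + 9
= 1
Since f'(-1) > 0, the function is increasing (1)

1


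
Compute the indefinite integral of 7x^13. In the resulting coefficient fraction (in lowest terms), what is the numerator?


Apply the power rule for integration:
integral of ax^n dx = a/(n+1) * x^(n+1) + C
integral of 7x^13 dx
= 7/14 * x^14 + C
= 1/2 * x^14 + C
The coefficient in lowest terms is 1/2, and its numerator is 1

1


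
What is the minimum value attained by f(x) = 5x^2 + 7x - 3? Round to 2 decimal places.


For a quadratic f(x) = ax^2 + bx + c with a > 0, the minimum is at the vertex.
Vertex x-coordinate: x = -b/(2a)
x = -(7) / (2 * 5)
x = -7/10
Substitute back to find the minimum value:
f(-7/10) = 5 * (-7/10)^2 + 7 * (-7/10) - 3
= 49/20 - 49/10 - 3
= -109/20 = -5.45

-5.45


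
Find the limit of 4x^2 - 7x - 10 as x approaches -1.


Since polynomials are continuous, we use direct substitution.
lim(x->-1) of 4x^2 - 7x - 10
= 4 * (-1)^2 - 7 * (-1) - 10
= 4 + 7 - 10
= 1

1


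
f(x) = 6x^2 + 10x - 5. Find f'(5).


Differentiate term by term using power and sum rules:
f(x) = 6x^2 + 10x - 5
f'(x) = 12x + 10
Substitute x = 5:
f'(5) = 12 * 5 + 10
= 60 + 10
= 70

70


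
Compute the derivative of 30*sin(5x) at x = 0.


Apply the chain rule to differentiate 30*sin(5x):
d/dx [30*sin(5x)]
= 30 * cos(5x) * d/dx(5x)
= 30 * 5 * cos(5x)
= 150 * cos(5x)
Evaluate at x = 0:
= 150 * cos(0)
= 150 * 1
= 150

150


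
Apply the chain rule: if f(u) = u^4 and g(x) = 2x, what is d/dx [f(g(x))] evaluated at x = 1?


Using the chain rule: (f(g(x)))' = f'(g(x)) * g'(x)
First, find g(1):
g(1) = 2 * 1 + 0 = 2
Next, f'(u) = 4u^3
And g'(x) = 2
So f'(g(1)) * g'(1)
= 4 * 2^3 * 2
= 4 * 8 * 2
= 64

64


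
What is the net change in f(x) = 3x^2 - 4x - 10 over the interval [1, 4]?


Net change = f(b) - f(a)
f(x) = 3x^2 - 4x - 10
Compute f(4):
f(4) = 3 * 4^2 - 4 * 4 - 10
= 48 - 16 - 10
= 22
Compute f(1):
f(1) = 3 * 1^2 - 4 * 1 - 10
= 3 - 4 - 10
= -11
Net change = 22 - (-11) = 33

33


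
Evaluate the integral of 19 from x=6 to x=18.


The integral of a constant k over [a, b] equals k * (b - a).
integral from 6 to 18 of 19 dx
= 19 * (18 - 6)
= 19 * 12
= 228

228


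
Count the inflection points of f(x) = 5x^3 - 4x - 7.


Inflection points occur where f''(x) = 0 and concavity changes.
f(x) = 5x^3 - 4x - 7
f'(x) = 15x^2 - 4
f''(x) = 30x
Set f''(x) = 0:
30x = 0
x = 0 / 30 = 0
Since f''(x) is linear (degree 1), it changes sign at this point.
Therefore there is exactly 1 inflection point.

1


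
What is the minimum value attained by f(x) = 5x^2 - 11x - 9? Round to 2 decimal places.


For a quadratic f(x) = ax^2 + bx + c with a > 0, the minimum is at the vertex.
Vertex x-coordinate: x = -b/(2a)
x = -(-11) / (2 * 5)
x = 11/10
Substitute back to find the minimum value:
f(11/10) = 5 * (11/10)^2 - 11 * (11/10) - 9
= 121/20 - 121/10 - 9
= -301/20 = -15.05

-15.05


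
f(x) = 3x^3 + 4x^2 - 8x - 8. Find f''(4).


First derivative:
f'(x) = 9x^2 + 8x - 8
Second derivative:
f''(x) = 18x + 8
Substitute x = 4:
f''(4) = 18 * 4 + 8
= 72 + 8
= 80

80
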